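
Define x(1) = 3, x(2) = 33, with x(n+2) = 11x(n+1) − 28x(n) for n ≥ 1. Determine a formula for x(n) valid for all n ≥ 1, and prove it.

Claim: x(n) = 7^n − 4^n.

Base cases: x(1) = 3 and 7^1 − 4^1 = 3; x(2) = 33 and 7^2 − 4^2 = 33.
Assume x(j) = 7^j − 4^j for all 1 ≤ j ≤ m, where m ≥ 2.
Then x(m+1) = 11x(m) − 28x(m−1) = 11·(7^m − 4^m) − 28·(7^{m−1} − 4^{m−1}) = (11·7 − 28)7^{m−1} − (11·4 − 28)4^{m−1} = 49·7^{m−1} − 16·4^{m−1} = 7^{m+1} − 4^{m+1}.
Hence x(n) = 7^n − 4^n for every n ≥ 1, by strong induction.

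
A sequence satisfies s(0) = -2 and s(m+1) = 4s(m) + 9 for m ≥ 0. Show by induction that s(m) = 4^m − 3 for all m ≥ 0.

Base case: s(0) = -2, and 4^0 − 3 = 1 − 3 = -2.
Assume s(j) = 4^j − 3 for some j ≥ 0.
Then s(j+1) = 4s(j) + 9 = 4·(4^j − 3) + 9 = 4^{j+1} − 12 + 9 = 4^{j+1} − 3.
Hence s(m) = 4^m − 3 for every m ≥ 0, by induction.

s(m) = 4^m − 3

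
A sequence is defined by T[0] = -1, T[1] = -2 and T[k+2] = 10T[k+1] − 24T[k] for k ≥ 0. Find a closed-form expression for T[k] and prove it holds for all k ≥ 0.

Claim: T[k] = 6^k − 2·4^k.

Base cases: T[0] = -1 and 6^0 − 2·4^0 = -1; T[1] = -2 and 6^1 − 2·4^1 = -2.
Assume T[j] = 6^j − 2·4^j for all 0 ≤ j ≤ r, where r ≥ 1.
Then T[r+1] = 10T[r] − 24T[r−1] = 10·(6^r − 2·4^r) − 24·(6^{r−1} − 2·4^{r−1}) = (10·6 − 24)6^{r−1} − 2·(10·4 − 24)4^{r−1} = 36·6^{r−1} − 32·4^{r−1} = 6^{r+1} − 2·4^{r+1}.
Hence T[k] = 6^k − 2·4^k for every k ≥ 0, by strong induction.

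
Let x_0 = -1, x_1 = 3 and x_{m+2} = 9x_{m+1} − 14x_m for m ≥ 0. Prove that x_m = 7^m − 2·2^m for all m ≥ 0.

Base cases: x_0 = -1 and 7^0 − 2·2^0 = -1; x_1 = 3 and 7^1 − 2·2^1 = 3.
Assume x_i = 7^i − 2·2^i for all 0 ≤ i ≤ j, where j ≥ 1.
Then x_{j+1} = 9x_j − 14x_{j−1} = 9·(7^j − 2·2^j) − 14·(7^{j−1} − 2·2^{j−1}) = (9·7 − 14)7^{j−1} − 2·(9·2 − 14)2^{j−1} = 49·7^{j−1} − 8·2^{j−1} = 7^{j+1} − 2·2^{j+1}.
This completes the inductive step, so x_m = 7^m − 2·2^m for all m ≥ 0.

x_m = 7^m − 2·2^m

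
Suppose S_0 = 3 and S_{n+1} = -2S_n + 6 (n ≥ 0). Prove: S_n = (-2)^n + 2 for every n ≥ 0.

Base case: S_0 = 3, and (-2)^0 + 2 = 1 + 2 = 3.
Assume S_r = (-2)^r + 2 for some r ≥ 0.
Then S_{r+1} = -2S_r + 6 = -2·((-2)^r + 2) + 6 = -2·(-2)^r − 4 + 6 = (-2)^{r+1} + 2.
This completes the inductive step, so S_n = (-2)^n + 2 for all n ≥ 0.

S_n = (-2)^n + 2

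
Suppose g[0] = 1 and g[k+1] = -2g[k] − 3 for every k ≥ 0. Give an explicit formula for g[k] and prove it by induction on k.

Claim: g[k] = 2·(-2)^k − 1.

Base case: g[0] = 1, and 2·(-2)^0 − 1 = 2 − 1 = 1.
Assume g[m] = 2·(-2)^m − 1 for some m ≥ 0.
Then g[m+1] = -2g[m] − 3 = -2·(2·(-2)^m − 1) − 3 = -4·(-2)^m + 2 − 3 = 2·(-2)^{m+1} − 1.
This completes the inductive step, so g[k] = 2·(-2)^k − 1 for all k ≥ 0.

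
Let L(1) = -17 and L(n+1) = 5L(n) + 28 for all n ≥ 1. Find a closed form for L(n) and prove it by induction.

Claim: L(n) = -2·5^n − 7.

Base case: L(1) = -17, and -2·5^1 − 7 = -10 − 7 = -17.
Assume L(j) = -2·5^j − 7 for some j ≥ 1.
Then L(j+1) = 5L(j) + 28 = 5·(-2·5^j − 7) + 28 = -10·5^j − 35 + 28 = -2·5^{j+1} − 7.
By induction, L(n) = -2·5^n − 7 for all n ≥ 1.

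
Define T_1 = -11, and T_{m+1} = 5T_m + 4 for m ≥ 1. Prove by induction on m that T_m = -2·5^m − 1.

Base case: T_1 = -11, and -2·5^1 − 1 = -10 − 1 = -11.
Assume T_j = -2·5^j − 1 for some j ≥ 1.
Then T_{j+1} = 5T_j + 4 = 5·(-2·5^j − 1) + 4 = -10·5^j − 5 + 4 = -2·5^{j+1} − 1.
Hence T_m = -2·5^m − 1 for every m ≥ 1, by induction.

T_m = -2·5^m − 1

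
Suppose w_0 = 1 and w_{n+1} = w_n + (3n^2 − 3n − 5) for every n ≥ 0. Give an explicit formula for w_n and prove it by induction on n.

Claim: w_n = n^3 − 3n^2 − 3n + 1.

Base case: w_0 = 1, and 0^3 − 3·0^2 − 3·0 + 1 = 1.
Assume w_k = k^3 − 3k^2 − 3k + 1.
Then w_{k+1} = w_k + (3k^2 − 3k − 5) = (k^3 − 3k^2 − 3k + 1) + (3k^2 − 3k − 5) = k^3 − 6k − 4,
and (k+1)^3 − 3·(k+1)^2 − 3·(k+1) + 1 = k^3 − 6k − 4.
Hence w_n = n^3 − 3n^2 − 3n + 1 for every n ≥ 0, by induction.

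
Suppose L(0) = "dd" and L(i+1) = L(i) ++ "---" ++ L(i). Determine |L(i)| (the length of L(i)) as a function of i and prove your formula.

Claim: |L(i)| = 5·2^i − 3.

Base case: |L(0)| = 2, and 5·2^0 − 3 = 2.
Assume |L(m)| = 5·2^m − 3.
Then |L(m+1)| = |L(m)| + 3 + |L(m)| = 2|L(m)| + 3 = 2(5·2^m − 3) + 3 = 5·2^{m+1} − 6 + 3 = 5·2^{m+1} − 3.
This completes the inductive step, so |L(i)| = 5·2^i − 3 for all i ≥ 0.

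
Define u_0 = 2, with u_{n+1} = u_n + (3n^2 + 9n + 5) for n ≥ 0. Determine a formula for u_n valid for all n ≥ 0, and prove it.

Claim: u_n = n^3 + 3n^2 + n + 2.

Base case: u_0 = 2, and 0^3 + 3·0^2 + 0 + 2 = 2.
Assume u_k = k^3 + 3k^2 + k + 2.
Then u_{k+1} = u_k + (3k^2 + 9k + 5) = (k^3 + 3k^2 + k + 2) + (3k^2 + 9k + 5) = k^3 + 6k^2 + 10k + 7,
and (k+1)^3 + 3·(k+1)^2 + (k+1) + 2 = k^3 + 6k^2 + 10k + 7.
Hence u_n = n^3 + 3n^2 + n + 2 for every n ≥ 0, by induction.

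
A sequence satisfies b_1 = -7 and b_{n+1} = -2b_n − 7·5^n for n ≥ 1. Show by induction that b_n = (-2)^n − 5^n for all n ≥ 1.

Base case: b_1 = -7, and (-2)^1 − 5^1 = -2 − 5 = -7.
Assume b_m = (-2)^m − 5^m for some m ≥ 1.
Then b_{m+1} = -2b_m − 7·5^m = -2·((-2)^m − 5^m) − 7·5^m = (-2)^{m+1} + 2·5^m − 7·5^m = (-2)^{m+1} − 5·5^m = (-2)^{m+1} − 5^{m+1}.
So the formula holds for m+1, and by induction b_n = (-2)^n − 5^n for all n ≥ 1.

b_n = (-2)^n − 5^n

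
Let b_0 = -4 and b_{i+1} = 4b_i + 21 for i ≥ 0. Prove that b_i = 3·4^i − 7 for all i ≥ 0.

Base case: b_0 = -4, and 3·4^0 − 7 = 3 − 7 = -4.
Assume b_r = 3·4^r − 7 for some r ≥ 0.
Then b_{r+1} = 4b_r + 21 = 4·(3·4^r − 7) + 21 = 12·4^r − 28 + 21 = 3·4^{r+1} − 7.
This completes the inductive step, so b_i = 3·4^i − 7 for all i ≥ 0.

b_i = 3·4^i − 7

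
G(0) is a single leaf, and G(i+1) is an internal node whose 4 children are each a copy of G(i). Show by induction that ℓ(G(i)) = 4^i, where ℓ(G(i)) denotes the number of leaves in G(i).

Base case: ℓ(G(0)) = 1, and 4^0 = 1.
Assume ℓ(G(r)) = 4^r.
Then ℓ(G(r+1)) = 4·ℓ(G(r)) = 4·4^r = 4^{r+1}.
Hence ℓ(G(i)) = 4^i for every i ≥ 0, by induction.

ℓ(G(i)) = 4^i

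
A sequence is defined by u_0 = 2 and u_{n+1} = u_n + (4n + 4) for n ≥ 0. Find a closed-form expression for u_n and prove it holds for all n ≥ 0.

Claim: u_n = 2n^2 + 2n + 2.

Base case: u_0 = 2, and 2·0^2 + 2·0 + 2 = 2.
Assume u_j = 2j^2 + 2j + 2.
Then u_{j+1} = u_j + (4j + 4) = (2j^2 + 2j + 2) + (4j + 4) = 2j^2 + 6j + 6,
and 2·(j+1)^2 + 2·(j+1) + 2 = 2j^2 + 6j + 6.
By induction, u_n = 2n^2 + 2n + 2 for all n ≥ 0.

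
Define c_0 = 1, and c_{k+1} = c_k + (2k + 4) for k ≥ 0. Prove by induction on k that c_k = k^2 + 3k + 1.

Base case: c_0 = 1, and 0^2 + 3·0 + 1 = 1.
Assume c_r = r^2 + 3r + 1.
Then c_{r+1} = c_r + (2r + 4) = (r^2 + 3r + 1) + (2r + 4) = r^2 + 5r + 5,
and (r+1)^2 + 3·(r+1) + 1 = r^2 + 5r + 5.
Hence c_k = k^2 + 3k + 1 for every k ≥ 0, by induction.

c_k = k^2 + 3k + 1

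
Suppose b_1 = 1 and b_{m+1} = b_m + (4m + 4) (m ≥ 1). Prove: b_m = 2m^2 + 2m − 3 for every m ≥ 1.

Base case: b_1 = 1, and 2·1^2 + 2·1 − 3 = 1.
Assume b_k = 2k^2 + 2k − 3.
Then b_{k+1} = b_k + (4k + 4) = (2k^2 + 2k − 3) + (4k + 4) = 2k^2 + 6k + 1,
and 2·(k+1)^2 + 2·(k+1) − 3 = 2k^2 + 6k + 1.
This completes the inductive step, so b_m = 2m^2 + 2m − 3 for all m ≥ 1.

b_m = 2m^2 + 2m − 3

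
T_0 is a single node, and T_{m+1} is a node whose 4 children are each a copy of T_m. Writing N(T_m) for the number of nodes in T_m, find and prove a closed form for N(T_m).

Claim: N(T_m) = (4^{m+1} − 1)/3.

Base case: N(T_0) = 1, and (4^{0+1} − 1)/3 = 1.
Assume N(T_r) = (4^{r+1} − 1)/3.
Then N(T_{r+1}) = 1 + 4N(T_r) = 1 + 4·(4^{r+1} − 1)/3 = 1 + (4^{r+2} − 4)/3 = (3 + 4^{r+2} − 4)/3 = (4^{r+2} − 1)/3.
This completes the inductive step, so N(T_m) = (4^{m+1} − 1)/3 for all m ≥ 0.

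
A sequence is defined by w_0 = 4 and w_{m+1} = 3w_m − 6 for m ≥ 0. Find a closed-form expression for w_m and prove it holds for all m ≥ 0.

Claim: w_m = 3^m + 3.

Base case: w_0 = 4, and 3^0 + 3 = 1 + 3 = 4.
Assume w_r = 3^r + 3 for some r ≥ 0.
Then w_{r+1} = 3w_r − 6 = 3·(3^r + 3) − 6 = 3^{r+1} + 9 − 6 = 3^{r+1} + 3.
So the formula holds for r+1, and by induction w_m = 3^m + 3 for all m ≥ 0.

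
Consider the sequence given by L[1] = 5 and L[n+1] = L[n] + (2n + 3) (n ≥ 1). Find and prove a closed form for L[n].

Claim: L[n] = n^2 + 2n + 2.

Base case: L[1] = 5, and 1^2 + 2·1 + 2 = 5.
Assume L[r] = r^2 + 2r + 2.
Then L[r+1] = L[r] + (2r + 3) = (r^2 + 2r + 2) + (2r + 3) = r^2 + 4r + 5,
and (r+1)^2 + 2·(r+1) + 2 = r^2 + 4r + 5.
By induction, L[n] = n^2 + 2n + 2 for all n ≥ 1.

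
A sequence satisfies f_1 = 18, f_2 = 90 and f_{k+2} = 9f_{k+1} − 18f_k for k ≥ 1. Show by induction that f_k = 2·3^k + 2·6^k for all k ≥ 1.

Base cases: f_1 = 18 and 2·3^1 + 2·6^1 = 18; f_2 = 90 and 2·3^2 + 2·6^2 = 90.
Assume f_i = 2·3^i + 2·6^i for all 1 ≤ i ≤ j, where j ≥ 2.
Then f_{j+1} = 9f_j − 18f_{j−1} = 9·(2·3^j + 2·6^j) − 18·(2·3^{j−1} + 2·6^{j−1}) = 2·(9·3 − 18)3^{j−1} + 2·(9·6 − 18)6^{j−1} = 18·3^{j−1} + 72·6^{j−1} = 2·3^{j+1} + 2·6^{j+1}.
By strong induction, f_k = 2·3^k + 2·6^k for all k ≥ 1.

f_k = 2·3^k + 2·6^k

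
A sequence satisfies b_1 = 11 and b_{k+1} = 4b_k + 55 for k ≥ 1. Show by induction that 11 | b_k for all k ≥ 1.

Base case: b_1 = 11 = 11·1, so 11 | b_1.
Assume 11 | b_j, so b_j = 11t for some integer t.
Then b_{j+1} = 4b_j + 55 = 4·(11t) + 55 = 11(4t + 5), so 11 | b_{j+1}.
By induction, 11 | b_k for all k ≥ 1.

11 | b_k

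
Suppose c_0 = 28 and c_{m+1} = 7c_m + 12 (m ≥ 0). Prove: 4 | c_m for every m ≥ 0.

Base case: c_0 = 28 = 4·7, so 4 | c_0.
Assume 4 | c_j, so c_j = 4t for some integer t.
Then c_{j+1} = 7c_j + 12 = 7·(4t) + 12 = 4(7t + 3), so 4 | c_{j+1}.
So the property holds for j+1, and by induction 4 | c_m for all m ≥ 0.

4 | c_m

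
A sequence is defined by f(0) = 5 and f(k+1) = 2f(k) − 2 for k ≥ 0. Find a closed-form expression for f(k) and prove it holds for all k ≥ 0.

Claim: f(k) = 3·2^k + 2.

Base case: f(0) = 5, and 3·2^0 + 2 = 3 + 2 = 5.
Assume f(m) = 3·2^m + 2 for some m ≥ 0.
Then f(m+1) = 2f(m) − 2 = 2·(3·2^m + 2) − 2 = 6·2^m + 4 − 2 = 3·2^{m+1} + 2.
Hence f(k) = 3·2^k + 2 for every k ≥ 0, by induction.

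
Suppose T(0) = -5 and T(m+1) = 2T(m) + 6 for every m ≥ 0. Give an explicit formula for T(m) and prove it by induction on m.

Claim: T(m) = 2^m − 6.

Base case: T(0) = -5, and 2^0 − 6 = 1 − 6 = -5.
Assume T(k) = 2^k − 6 for some k ≥ 0.
Then T(k+1) = 2T(k) + 6 = 2·(2^k − 6) + 6 = 2^{k+1} − 12 + 6 = 2^{k+1} − 6.
Hence T(m) = 2^m − 6 for every m ≥ 0, by induction.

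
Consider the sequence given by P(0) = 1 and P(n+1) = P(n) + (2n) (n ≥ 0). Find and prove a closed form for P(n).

Claim: P(n) = n^2 − n + 1.

Base case: P(0) = 1, and 0^2 − 0 + 1 = 1.
Assume P(k) = k^2 − k + 1.
Then P(k+1) = P(k) + (2k) = (k^2 − k + 1) + (2k) = k^2 + k + 1,
and (k+1)^2 − (k+1) + 1 = k^2 + k + 1.
By induction, P(n) = n^2 − n + 1 for all n ≥ 0.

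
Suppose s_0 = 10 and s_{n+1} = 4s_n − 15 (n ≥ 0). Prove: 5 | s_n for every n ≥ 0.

Base case: s_0 = 10 = 5·2, so 5 | s_0.
Assume 5 | s_k, so s_k = 5t for some integer t.
Then s_{k+1} = 4s_k − 15 = 4·(5t) − 15 = 5(4t − 3), so 5 | s_{k+1}.
This completes the inductive step, so 5 | s_n for all n ≥ 0.

5 | s_n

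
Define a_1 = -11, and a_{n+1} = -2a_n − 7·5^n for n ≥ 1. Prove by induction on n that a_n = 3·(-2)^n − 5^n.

Base case: a_1 = -11, and 3·(-2)^1 − 5^1 = -6 − 5 = -11.
Assume a_m = 3·(-2)^m − 5^m for some m ≥ 1.
Then a_{m+1} = -2a_m − 7·5^m = -2·(3·(-2)^m − 5^m) − 7·5^m = 3·(-2)^{m+1} + 2·5^m − 7·5^m = 3·(-2)^{m+1} − 5·5^m = 3·(-2)^{m+1} − 5^{m+1}.
This completes the inductive step, so a_n = 3·(-2)^n − 5^n for all n ≥ 1.

a_n = 3·(-2)^n − 5^n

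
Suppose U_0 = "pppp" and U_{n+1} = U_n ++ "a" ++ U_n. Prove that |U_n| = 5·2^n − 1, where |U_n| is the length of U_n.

Base case: |U_0| = 4, and 5·2^0 − 1 = 4.
Assume |U_k| = 5·2^k − 1.
Then |U_{k+1}| = |U_k| + 1 + |U_k| = 2|U_k| + 1 = 2(5·2^k − 1) + 1 = 5·2^{k+1} − 2 + 1 = 5·2^{k+1} − 1.
Hence |U_n| = 5·2^n − 1 for every n ≥ 0, by induction.

|U_n| = 5·2^n − 1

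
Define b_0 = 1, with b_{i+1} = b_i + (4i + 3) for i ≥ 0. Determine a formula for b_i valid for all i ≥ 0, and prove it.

Claim: b_i = 2i^2 + i + 1.

Base case: b_0 = 1, and 2·0^2 + 0 + 1 = 1.
Assume b_j = 2j^2 + j + 1.
Then b_{j+1} = b_j + (4j + 3) = (2j^2 + j + 1) + (4j + 3) = 2j^2 + 5j + 4,
and 2·(j+1)^2 + (j+1) + 1 = 2j^2 + 5j + 4.
This completes the inductive step, so b_i = 2i^2 + i + 1 for all i ≥ 0.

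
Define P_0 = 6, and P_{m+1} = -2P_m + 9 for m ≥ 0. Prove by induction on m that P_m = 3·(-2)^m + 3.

Base case: P_0 = 6, and 3·(-2)^0 + 3 = 3 + 3 = 6.
Assume P_k = 3·(-2)^k + 3 for some k ≥ 0.
Then P_{k+1} = -2P_k + 9 = -2·(3·(-2)^k + 3) + 9 = -6·(-2)^k − 6 + 9 = 3·(-2)^{k+1} + 3.
By induction, P_m = 3·(-2)^m + 3 for all m ≥ 0.

P_m = 3·(-2)^m + 3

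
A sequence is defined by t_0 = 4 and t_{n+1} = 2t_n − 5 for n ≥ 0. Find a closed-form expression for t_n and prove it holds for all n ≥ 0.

Claim: t_n = -2^n + 5.

Base case: t_0 = 4, and -2^0 + 5 = -1 + 5 = 4.
Assume t_m = -2^m + 5 for some m ≥ 0.
Then t_{m+1} = 2t_m − 5 = 2·(-2^m + 5) − 5 = -2^{m+1} + 10 − 5 = -2^{m+1} + 5.
Hence t_n = -2^n + 5 for every n ≥ 0, by induction.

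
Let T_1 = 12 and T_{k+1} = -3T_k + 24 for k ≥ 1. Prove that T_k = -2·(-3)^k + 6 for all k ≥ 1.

Base case: T_1 = 12, and -2·(-3)^1 + 6 = 6 + 6 = 12.
Assume T_j = -2·(-3)^j + 6 for some j ≥ 1.
Then T_{j+1} = -3T_j + 24 = -3·(-2·(-3)^j + 6) + 24 = 6·(-3)^j − 18 + 24 = -2·(-3)^{j+1} + 6.
By induction, T_k = -2·(-3)^k + 6 for all k ≥ 1.

T_k = -2·(-3)^k + 6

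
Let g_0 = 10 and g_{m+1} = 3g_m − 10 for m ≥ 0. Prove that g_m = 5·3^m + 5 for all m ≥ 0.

Base case: g_0 = 10, and 5·3^0 + 5 = 5 + 5 = 10.
Assume g_j = 5·3^j + 5 for some j ≥ 0.
Then g_{j+1} = 3g_j − 10 = 3·(5·3^j + 5) − 10 = 15·3^j + 15 − 10 = 5·3^{j+1} + 5.
This completes the inductive step, so g_m = 5·3^m + 5 for all m ≥ 0.

g_m = 5·3^m + 5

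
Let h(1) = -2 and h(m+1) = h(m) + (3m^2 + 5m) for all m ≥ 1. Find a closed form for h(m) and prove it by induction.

Claim: h(m) = m^3 + m^2 − 2m − 2.

Base case: h(1) = -2, and 1^3 + 1^2 − 2·1 − 2 = -2.
Assume h(r) = r^3 + r^2 − 2r − 2.
Then h(r+1) = h(r) + (3r^2 + 5r) = (r^3 + r^2 − 2r − 2) + (3r^2 + 5r) = r^3 + 4r^2 + 3r − 2,
and (r+1)^3 + (r+1)^2 − 2·(r+1) − 2 = r^3 + 4r^2 + 3r − 2.
This completes the inductive step, so h(m) = m^3 + m^2 − 2m − 2 for all m ≥ 1.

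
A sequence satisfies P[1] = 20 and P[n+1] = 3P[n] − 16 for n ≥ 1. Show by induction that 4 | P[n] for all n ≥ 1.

Base case: P[1] = 20 = 4·5, so 4 | P[1].
Assume 4 | P[r], so P[r] = 4t for some integer t.
Then P[r+1] = 3P[r] − 16 = 3·(4t) − 16 = 4(3t − 4), so 4 | P[r+1].
By induction, 4 | P[n] for all n ≥ 1.

4 | P[n]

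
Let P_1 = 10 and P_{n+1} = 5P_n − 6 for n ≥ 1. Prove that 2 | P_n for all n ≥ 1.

Base case: P_1 = 10 = 2·5, so 2 | P_1.
Assume 2 | P_r, so P_r = 2t for some integer t.
Then P_{r+1} = 5P_r − 6 = 5·(2t) − 6 = 2(5t − 3), so 2 | P_{r+1}.
Hence 2 | P_n for every n ≥ 1, by induction.

2 | P_n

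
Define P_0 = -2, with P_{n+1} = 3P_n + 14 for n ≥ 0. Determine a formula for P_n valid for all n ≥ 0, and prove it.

Claim: P_n = 5·3^n − 7.

Base case: P_0 = -2, and 5·3^0 − 7 = 5 − 7 = -2.
Assume P_r = 5·3^r − 7 for some r ≥ 0.
Then P_{r+1} = 3P_r + 14 = 3·(5·3^r − 7) + 14 = 15·3^r − 21 + 14 = 5·3^{r+1} − 7.
This completes the inductive step, so P_n = 5·3^n − 7 for all n ≥ 0.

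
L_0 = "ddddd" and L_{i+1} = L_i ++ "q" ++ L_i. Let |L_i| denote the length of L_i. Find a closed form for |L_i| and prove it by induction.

Claim: |L_i| = 6·2^i − 1.

Base case: |L_0| = 5, and 6·2^0 − 1 = 5.
Assume |L_m| = 6·2^m − 1.
Then |L_{m+1}| = |L_m| + 1 + |L_m| = 2|L_m| + 1 = 2(6·2^m − 1) + 1 = 6·2^{m+1} − 2 + 1 = 6·2^{m+1} − 1.
By induction, |L_i| = 6·2^i − 1 for all i ≥ 0.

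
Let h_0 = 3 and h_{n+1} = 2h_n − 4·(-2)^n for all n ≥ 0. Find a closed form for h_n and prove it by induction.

Claim: h_n = 2·2^n + (-2)^n.

Base case: h_0 = 3, and 2·2^0 + (-2)^0 = 2 + 1 = 3.
Assume h_j = 2·2^j + (-2)^j for some j ≥ 0.
Then h_{j+1} = 2h_j − 4·(-2)^j = 2·(2·2^j + (-2)^j) − 4·(-2)^j = 2·2^{j+1} + 2·(-2)^j − 4·(-2)^j = 2·2^{j+1} − 2·(-2)^j = 2·2^{j+1} + (-2)^{j+1}.
By induction, h_n = 2·2^n + (-2)^n for all n ≥ 0.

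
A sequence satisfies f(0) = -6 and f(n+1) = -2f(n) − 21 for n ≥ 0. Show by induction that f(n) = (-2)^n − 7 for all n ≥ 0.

Base case: f(0) = -6, and (-2)^0 − 7 = 1 − 7 = -6.
Assume f(k) = (-2)^k − 7 for some k ≥ 0.
Then f(k+1) = -2f(k) − 21 = -2·((-2)^k − 7) − 21 = -2·(-2)^k + 14 − 21 = (-2)^{k+1} − 7.
Hence f(n) = (-2)^n − 7 for every n ≥ 0, by induction.

f(n) = (-2)^n − 7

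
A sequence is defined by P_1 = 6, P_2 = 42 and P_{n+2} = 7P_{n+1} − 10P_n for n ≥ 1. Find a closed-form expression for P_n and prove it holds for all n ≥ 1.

Claim: P_n = 2·5^n − 2·2^n.

Base cases: P_1 = 6 and 2·5^1 − 2·2^1 = 6; P_2 = 42 and 2·5^2 − 2·2^2 = 42.
Assume P_i = 2·5^i − 2·2^i for all 1 ≤ i ≤ j, where j ≥ 2.
Then P_{j+1} = 7P_j − 10P_{j−1} = 7·(2·5^j − 2·2^j) − 10·(2·5^{j−1} − 2·2^{j−1}) = 2·(7·5 − 10)5^{j−1} − 2·(7·2 − 10)2^{j−1} = 50·5^{j−1} − 8·2^{j−1} = 2·5^{j+1} − 2·2^{j+1}.
By strong induction, P_n = 2·5^n − 2·2^n for all n ≥ 1.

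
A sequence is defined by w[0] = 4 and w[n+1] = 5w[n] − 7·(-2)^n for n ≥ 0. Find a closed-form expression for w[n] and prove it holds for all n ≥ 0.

Claim: w[n] = 3·5^n + (-2)^n.

Base case: w[0] = 4, and 3·5^0 + (-2)^0 = 3 + 1 = 4.
Assume w[k] = 3·5^k + (-2)^k for some k ≥ 0.
Then w[k+1] = 5w[k] − 7·(-2)^k = 5·(3·5^k + (-2)^k) − 7·(-2)^k = 3·5^{k+1} + 5·(-2)^k − 7·(-2)^k = 3·5^{k+1} − 2·(-2)^k = 3·5^{k+1} + (-2)^{k+1}.
This completes the inductive step, so w[n] = 3·5^n + (-2)^n for all n ≥ 0.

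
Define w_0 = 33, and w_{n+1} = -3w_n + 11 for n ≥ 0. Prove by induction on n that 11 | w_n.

Base case: w_0 = 33 = 11·3, so 11 | w_0.
Assume 11 | w_k, so w_k = 11t for some integer t.
Then w_{k+1} = -3w_k + 11 = -3·(11t) + 11 = 11(-3t + 1), so 11 | w_{k+1}.
Hence 11 | w_n for every n ≥ 0, by induction.

11 | w_n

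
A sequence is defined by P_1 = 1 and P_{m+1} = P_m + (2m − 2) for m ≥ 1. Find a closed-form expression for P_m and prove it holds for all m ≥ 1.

Claim: P_m = m^2 − 3m + 3.

Base case: P_1 = 1, and 1^2 − 3·1 + 3 = 1.
Assume P_j = j^2 − 3j + 3.
Then P_{j+1} = P_j + (2j − 2) = (j^2 − 3j + 3) + (2j − 2) = j^2 − j + 1,
and (j+1)^2 − 3·(j+1) + 3 = j^2 − j + 1.
Hence P_m = m^2 − 3m + 3 for every m ≥ 1, by induction.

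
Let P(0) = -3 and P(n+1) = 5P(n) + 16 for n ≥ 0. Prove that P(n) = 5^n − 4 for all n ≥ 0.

Base case: P(0) = -3, and 5^0 − 4 = 1 − 4 = -3.
Assume P(m) = 5^m − 4 for some m ≥ 0.
Then P(m+1) = 5P(m) + 16 = 5·(5^m − 4) + 16 = 5^{m+1} − 20 + 16 = 5^{m+1} − 4.
This completes the inductive step, so P(n) = 5^n − 4 for all n ≥ 0.

P(n) = 5^n − 4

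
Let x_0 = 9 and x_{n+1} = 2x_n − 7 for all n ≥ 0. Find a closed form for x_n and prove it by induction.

Claim: x_n = 2^{n+1} + 7.

Base case: x_0 = 9, and 2^{0+1} + 7 = 2 + 7 = 9.
Assume x_m = 2^{m+1} + 7 for some m ≥ 0.
Then x_{m+1} = 2x_m − 7 = 2·(2^{m+1} + 7) − 7 = 2^{m+2} + 14 − 7 = 2^{m+2} + 7.
This completes the inductive step, so x_n = 2^{n+1} + 7 for all n ≥ 0.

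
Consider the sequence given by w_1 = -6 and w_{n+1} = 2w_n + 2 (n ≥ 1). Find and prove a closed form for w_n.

Claim: w_n = -2^{n+1} − 2.

Base case: w_1 = -6, and -2^{1+1} − 2 = -4 − 2 = -6.
Assume w_r = -2^{r+1} − 2 for some r ≥ 1.
Then w_{r+1} = 2w_r + 2 = 2·(-2^{r+1} − 2) + 2 = -2^{r+2} − 4 + 2 = -2^{r+2} − 2.
So the formula holds for r+1, and by induction w_n = -2^{n+1} − 2 for all n ≥ 1.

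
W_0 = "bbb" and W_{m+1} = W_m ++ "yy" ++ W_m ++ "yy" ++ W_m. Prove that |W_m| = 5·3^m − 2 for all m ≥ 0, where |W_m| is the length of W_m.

Base case: |W_0| = 3, and 5·3^0 − 2 = 3.
Assume |W_j| = 5·3^j − 2.
Then |W_{j+1}| = 3|W_j| + 4 = 3(5·3^j − 2) + 4 = 5·3^{j+1} − 6 + 4 = 5·3^{j+1} − 2.
By induction, |W_m| = 5·3^m − 2 for all m ≥ 0.

|W_m| = 5·3^m − 2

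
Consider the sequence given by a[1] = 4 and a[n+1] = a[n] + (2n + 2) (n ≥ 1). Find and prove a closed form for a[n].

Claim: a[n] = n^2 + n + 2.

Base case: a[1] = 4, and 1^2 + 1 + 2 = 4.
Assume a[k] = k^2 + k + 2.
Then a[k+1] = a[k] + (2k + 2) = (k^2 + k + 2) + (2k + 2) = k^2 + 3k + 4,
and (k+1)^2 + (k+1) + 2 = k^2 + 3k + 4.
This completes the inductive step, so a[n] = n^2 + n + 2 for all n ≥ 1.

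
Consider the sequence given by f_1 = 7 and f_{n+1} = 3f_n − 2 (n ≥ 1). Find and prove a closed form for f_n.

Claim: f_n = 2·3^n + 1.

Base case: f_1 = 7, and 2·3^1 + 1 = 6 + 1 = 7.
Assume f_j = 2·3^j + 1 for some j ≥ 1.
Then f_{j+1} = 3f_j − 2 = 3·(2·3^j + 1) − 2 = 6·3^j + 3 − 2 = 2·3^{j+1} + 1.
Hence f_n = 2·3^n + 1 for every n ≥ 1, by induction.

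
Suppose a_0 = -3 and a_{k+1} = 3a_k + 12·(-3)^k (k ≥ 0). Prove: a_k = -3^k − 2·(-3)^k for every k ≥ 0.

Base case: a_0 = -3, and -3^0 − 2·(-3)^0 = -1 − 2 = -3.
Assume a_r = -3^r − 2·(-3)^r for some r ≥ 0.
Then a_{r+1} = 3a_r + 12·(-3)^r = 3·(-3^r − 2·(-3)^r) + 12·(-3)^r = -3^{r+1} − 6·(-3)^r + 12·(-3)^r = -3^{r+1} + 6·(-3)^r = -3^{r+1} − 2·(-3)^{r+1}.
Hence a_k = -3^k − 2·(-3)^k for every k ≥ 0, by induction.

a_k = -3^k − 2·(-3)^k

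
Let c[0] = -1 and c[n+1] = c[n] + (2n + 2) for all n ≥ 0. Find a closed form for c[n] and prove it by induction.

Claim: c[n] = n^2 + n − 1.

Base case: c[0] = -1, and 0^2 + 0 − 1 = -1.
Assume c[r] = r^2 + r − 1.
Then c[r+1] = c[r] + (2r + 2) = (r^2 + r − 1) + (2r + 2) = r^2 + 3r + 1,
and (r+1)^2 + (r+1) − 1 = r^2 + 3r + 1.
Hence c[n] = n^2 + n − 1 for every n ≥ 0, by induction.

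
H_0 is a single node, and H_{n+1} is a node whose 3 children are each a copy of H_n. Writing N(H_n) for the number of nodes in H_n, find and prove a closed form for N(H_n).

Claim: N(H_n) = (3^{n+1} − 1)/2.

Base case: N(H_0) = 1, and (3^{0+1} − 1)/2 = 1.
Assume N(H_m) = (3^{m+1} − 1)/2.
Then N(H_{m+1}) = 1 + 3N(H_m) = 1 + 3·(3^{m+1} − 1)/2 = 1 + (3^{m+2} − 3)/2 = (2 + 3^{m+2} − 3)/2 = (3^{m+2} − 1)/2.
Hence N(H_n) = (3^{n+1} − 1)/2 for every n ≥ 0, by induction.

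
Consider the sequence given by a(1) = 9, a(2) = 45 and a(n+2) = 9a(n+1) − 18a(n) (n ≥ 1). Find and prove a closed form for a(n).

Claim: a(n) = 3^n + 6^n.

Base cases: a(1) = 9 and 3^1 + 6^1 = 9; a(2) = 45 and 3^2 + 6^2 = 45.
Assume a(j) = 3^j + 6^j for all 1 ≤ j ≤ k, where k ≥ 2.
Then a(k+1) = 9a(k) − 18a(k−1) = 9·(3^k + 6^k) − 18·(3^{k−1} + 6^{k−1}) = (9·3 − 18)3^{k−1} + (9·6 − 18)6^{k−1} = 9·3^{k−1} + 36·6^{k−1} = 3^{k+1} + 6^{k+1}.
Hence a(n) = 3^n + 6^n for every n ≥ 1, by strong induction.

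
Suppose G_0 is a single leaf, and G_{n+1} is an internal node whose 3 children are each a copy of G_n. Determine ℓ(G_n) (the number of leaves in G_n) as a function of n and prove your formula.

Claim: ℓ(G_n) = 3^n.

Base case: ℓ(G_0) = 1, and 3^0 = 1.
Assume ℓ(G_j) = 3^j.
Then ℓ(G_{j+1}) = 3·ℓ(G_j) = 3·3^j = 3^{j+1}.
Hence ℓ(G_n) = 3^n for every n ≥ 0, by induction.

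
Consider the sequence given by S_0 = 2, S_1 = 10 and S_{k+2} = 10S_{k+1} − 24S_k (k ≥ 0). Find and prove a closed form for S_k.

Claim: S_k = 6^k + 4^k.

Base cases: S_0 = 2 and 6^0 + 4^0 = 2; S_1 = 10 and 6^1 + 4^1 = 10.
Assume S_i = 6^i + 4^i for all 0 ≤ i ≤ j, where j ≥ 1.
Then S_{j+1} = 10S_j − 24S_{j−1} = 10·(6^j + 4^j) − 24·(6^{j−1} + 4^{j−1}) = (10·6 − 24)6^{j−1} + (10·4 − 24)4^{j−1} = 36·6^{j−1} + 16·4^{j−1} = 6^{j+1} + 4^{j+1}.
So the formula holds for j+1, and by strong induction S_k = 6^k + 4^k for all k ≥ 0.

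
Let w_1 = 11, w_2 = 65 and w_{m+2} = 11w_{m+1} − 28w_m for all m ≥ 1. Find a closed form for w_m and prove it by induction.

Claim: w_m = 4^m + 7^m.

Base cases: w_1 = 11 and 4^1 + 7^1 = 11; w_2 = 65 and 4^2 + 7^2 = 65.
Assume w_j = 4^j + 7^j for all 1 ≤ j ≤ r, where r ≥ 2.
Then w_{r+1} = 11w_r − 28w_{r−1} = 11·(4^r + 7^r) − 28·(4^{r−1} + 7^{r−1}) = (11·4 − 28)4^{r−1} + (11·7 − 28)7^{r−1} = 16·4^{r−1} + 49·7^{r−1} = 4^{r+1} + 7^{r+1}.
This completes the inductive step, so w_m = 4^m + 7^m for all m ≥ 1.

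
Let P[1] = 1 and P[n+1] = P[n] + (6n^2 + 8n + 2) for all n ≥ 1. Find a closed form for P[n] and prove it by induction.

Claim: P[n] = 2n^3 + n^2 − n − 1.

Base case: P[1] = 1, and 2·1^3 + 1^2 − 1 − 1 = 1.
Assume P[j] = 2j^3 + j^2 − j − 1.
Then P[j+1] = P[j] + (6j^2 + 8j + 2) = (2j^3 + j^2 − j − 1) + (6j^2 + 8j + 2) = 2j^3 + 7j^2 + 7j + 1,
and 2·(j+1)^3 + (j+1)^2 − (j+1) − 1 = 2j^3 + 7j^2 + 7j + 1.
Hence P[n] = 2n^3 + n^2 − n − 1 for every n ≥ 1, by induction.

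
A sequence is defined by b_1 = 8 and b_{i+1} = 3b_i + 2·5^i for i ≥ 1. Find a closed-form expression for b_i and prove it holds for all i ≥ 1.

Claim: b_i = 3^i + 5^i.

Base case: b_1 = 8, and 3^1 + 5^1 = 3 + 5 = 8.
Assume b_r = 3^r + 5^r for some r ≥ 1.
Then b_{r+1} = 3b_r + 2·5^r = 3·(3^r + 5^r) + 2·5^r = 3^{r+1} + 3·5^r + 2·5^r = 3^{r+1} + 5·5^r = 3^{r+1} + 5^{r+1}.
So the formula holds for r+1, and by induction b_i = 3^i + 5^i for all i ≥ 1.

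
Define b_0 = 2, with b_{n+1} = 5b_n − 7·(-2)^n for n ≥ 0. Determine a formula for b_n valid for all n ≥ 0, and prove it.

Claim: b_n = 5^n + (-2)^n.

Base case: b_0 = 2, and 5^0 + (-2)^0 = 1 + 1 = 2.
Assume b_j = 5^j + (-2)^j for some j ≥ 0.
Then b_{j+1} = 5b_j − 7·(-2)^j = 5·(5^j + (-2)^j) − 7·(-2)^j = 5^{j+1} + 5·(-2)^j − 7·(-2)^j = 5^{j+1} − 2·(-2)^j = 5^{j+1} + (-2)^{j+1}.
Hence b_n = 5^n + (-2)^n for every n ≥ 0, by induction.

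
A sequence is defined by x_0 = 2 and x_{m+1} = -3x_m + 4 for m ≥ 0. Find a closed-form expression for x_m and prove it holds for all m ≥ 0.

Claim: x_m = (-3)^m + 1.

Base case: x_0 = 2, and (-3)^0 + 1 = 1 + 1 = 2.
Assume x_j = (-3)^j + 1 for some j ≥ 0.
Then x_{j+1} = -3x_j + 4 = -3·((-3)^j + 1) + 4 = -3·(-3)^j − 3 + 4 = (-3)^{j+1} + 1.
This completes the inductive step, so x_m = (-3)^m + 1 for all m ≥ 0.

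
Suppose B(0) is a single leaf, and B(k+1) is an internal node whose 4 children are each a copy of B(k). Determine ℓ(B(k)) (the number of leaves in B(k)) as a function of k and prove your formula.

Claim: ℓ(B(k)) = 4^k.

Base case: ℓ(B(0)) = 1, and 4^0 = 1.
Assume ℓ(B(r)) = 4^r.
Then ℓ(B(r+1)) = 4·ℓ(B(r)) = 4·4^r = 4^{r+1}.
So the formula holds for r+1, and by induction ℓ(B(k)) = 4^k for all k ≥ 0.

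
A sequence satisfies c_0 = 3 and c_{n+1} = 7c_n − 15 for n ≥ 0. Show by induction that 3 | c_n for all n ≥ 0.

Base case: c_0 = 3 = 3·1, so 3 | c_0.
Assume 3 | c_m, so c_m = 3t for some integer t.
Then c_{m+1} = 7c_m − 15 = 7·(3t) − 15 = 3(7t − 5), so 3 | c_{m+1}.
Hence 3 | c_n for every n ≥ 0, by induction.

3 | c_n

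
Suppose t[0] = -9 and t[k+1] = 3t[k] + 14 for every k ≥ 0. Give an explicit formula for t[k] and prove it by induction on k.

Claim: t[k] = -2·3^k − 7.

Base case: t[0] = -9, and -2·3^0 − 7 = -2 − 7 = -9.
Assume t[j] = -2·3^j − 7 for some j ≥ 0.
Then t[j+1] = 3t[j] + 14 = 3·(-2·3^j − 7) + 14 = -6·3^j − 21 + 14 = -2·3^{j+1} − 7.
This completes the inductive step, so t[k] = -2·3^k − 7 for all k ≥ 0.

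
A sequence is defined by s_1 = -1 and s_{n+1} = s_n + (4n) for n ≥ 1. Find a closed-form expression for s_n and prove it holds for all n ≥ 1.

Claim: s_n = 2n^2 − 2n − 1.

Base case: s_1 = -1, and 2·1^2 − 2·1 − 1 = -1.
Assume s_k = 2k^2 − 2k − 1.
Then s_{k+1} = s_k + (4k) = (2k^2 − 2k − 1) + (4k) = 2k^2 + 2k − 1,
and 2·(k+1)^2 − 2·(k+1) − 1 = 2k^2 + 2k − 1.
Hence s_n = 2n^2 − 2n − 1 for every n ≥ 1, by induction.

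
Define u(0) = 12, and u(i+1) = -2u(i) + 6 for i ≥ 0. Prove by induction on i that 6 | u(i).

Base case: u(0) = 12 = 6·2, so 6 | u(0).
Assume 6 | u(k), so u(k) = 6t for some integer t.
Then u(k+1) = -2u(k) + 6 = -2·(6t) + 6 = 6(-2t + 1), so 6 | u(k+1).
Hence 6 | u(i) for every i ≥ 0, by induction.

6 | u(i)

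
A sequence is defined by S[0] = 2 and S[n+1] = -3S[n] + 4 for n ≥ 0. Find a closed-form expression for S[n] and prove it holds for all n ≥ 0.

Claim: S[n] = (-3)^n + 1.

Base case: S[0] = 2, and (-3)^0 + 1 = 1 + 1 = 2.
Assume S[j] = (-3)^j + 1 for some j ≥ 0.
Then S[j+1] = -3S[j] + 4 = -3·((-3)^j + 1) + 4 = -3·(-3)^j − 3 + 4 = (-3)^{j+1} + 1.
So the formula holds for j+1, and by induction S[n] = (-3)^n + 1 for all n ≥ 0.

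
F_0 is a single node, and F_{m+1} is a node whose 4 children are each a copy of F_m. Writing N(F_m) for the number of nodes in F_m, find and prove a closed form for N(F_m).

Claim: N(F_m) = (4^{m+1} − 1)/3.

Base case: N(F_0) = 1, and (4^{0+1} − 1)/3 = 1.
Assume N(F_k) = (4^{k+1} − 1)/3.
Then N(F_{k+1}) = 1 + 4N(F_k) = 1 + 4·(4^{k+1} − 1)/3 = 1 + (4^{k+2} − 4)/3 = (3 + 4^{k+2} − 4)/3 = (4^{k+2} − 1)/3.
So the formula holds for k+1, and by induction N(F_m) = (4^{m+1} − 1)/3 for all m ≥ 0.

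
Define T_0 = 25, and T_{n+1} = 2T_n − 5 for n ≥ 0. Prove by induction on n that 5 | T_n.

Base case: T_0 = 25 = 5·5, so 5 | T_0.
Assume 5 | T_k, so T_k = 5t for some integer t.
Then T_{k+1} = 2T_k − 5 = 2·(5t) − 5 = 5(2t − 1), so 5 | T_{k+1}.
By induction, 5 | T_n for all n ≥ 0.

5 | T_n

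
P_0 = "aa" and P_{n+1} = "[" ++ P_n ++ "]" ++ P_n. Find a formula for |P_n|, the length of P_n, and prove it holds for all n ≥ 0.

Claim: |P_n| = 2^{n+2} − 2.

Base case: |P_0| = 2, and 2^{0+2} − 2 = 2.
Assume |P_j| = 2^{j+2} − 2.
Then |P_{j+1}| = 1 + |P_j| + 1 + |P_j| = 2|P_j| + 2 = 2(2^{j+2} − 2) + 2 = 2^{j+3} − 4 + 2 = 2^{j+3} − 2.
So the formula holds for j+1, and by induction |P_n| = 2^{n+2} − 2 for all n ≥ 0.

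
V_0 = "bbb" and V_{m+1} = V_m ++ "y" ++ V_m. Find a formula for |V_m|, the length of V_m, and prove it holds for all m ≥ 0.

Claim: |V_m| = 2^{m+2} − 1.

Base case: |V_0| = 3, and 2^{0+2} − 1 = 3.
Assume |V_r| = 2^{r+2} − 1.
Then |V_{r+1}| = |V_r| + 1 + |V_r| = 2|V_r| + 1 = 2(2^{r+2} − 1) + 1 = 2^{r+3} − 2 + 1 = 2^{r+3} − 1.
Hence |V_m| = 2^{m+2} − 1 for every m ≥ 0, by induction.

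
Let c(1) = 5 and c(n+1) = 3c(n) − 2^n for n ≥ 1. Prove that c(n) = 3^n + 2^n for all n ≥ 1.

Base case: c(1) = 5, and 3^1 + 2^1 = 3 + 2 = 5.
Assume c(j) = 3^j + 2^j for some j ≥ 1.
Then c(j+1) = 3c(j) − 2^j = 3·(3^j + 2^j) − 2^j = 3^{j+1} + 3·2^j − 2^j = 3^{j+1} + 2·2^j = 3^{j+1} + 2^{j+1}.
Hence c(n) = 3^n + 2^n for every n ≥ 1, by induction.

c(n) = 3^n + 2^n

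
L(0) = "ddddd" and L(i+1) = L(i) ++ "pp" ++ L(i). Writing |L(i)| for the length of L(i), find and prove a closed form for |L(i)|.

Claim: |L(i)| = 7·2^i − 2.

Base case: |L(0)| = 5, and 7·2^0 − 2 = 5.
Assume |L(k)| = 7·2^k − 2.
Then |L(k+1)| = |L(k)| + 2 + |L(k)| = 2|L(k)| + 2 = 2(7·2^k − 2) + 2 = 7·2^{k+1} − 4 + 2 = 7·2^{k+1} − 2.
Hence |L(i)| = 7·2^i − 2 for every i ≥ 0, by induction.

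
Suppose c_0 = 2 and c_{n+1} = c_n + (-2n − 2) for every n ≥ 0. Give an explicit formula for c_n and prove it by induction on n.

Claim: c_n = -n^2 − n + 2.

Base case: c_0 = 2, and -0^2 − 0 + 2 = 2.
Assume c_k = -k^2 − k + 2.
Then c_{k+1} = c_k + (-2k − 2) = (-k^2 − k + 2) + (-2k − 2) = -k^2 − 3k,
and -(k+1)^2 − (k+1) + 2 = -k^2 − 3k.
This completes the inductive step, so c_n = -n^2 − n + 2 for all n ≥ 0.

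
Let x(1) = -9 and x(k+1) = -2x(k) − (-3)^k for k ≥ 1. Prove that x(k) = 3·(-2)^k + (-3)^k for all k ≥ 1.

Base case: x(1) = -9, and 3·(-2)^1 + (-3)^1 = -6 − 3 = -9.
Assume x(j) = 3·(-2)^j + (-3)^j for some j ≥ 1.
Then x(j+1) = -2x(j) − (-3)^j = -2·(3·(-2)^j + (-3)^j) − (-3)^j = 3·(-2)^{j+1} − 2·(-3)^j − (-3)^j = 3·(-2)^{j+1} − 3·(-3)^j = 3·(-2)^{j+1} + (-3)^{j+1}.
Hence x(k) = 3·(-2)^k + (-3)^k for every k ≥ 1, by induction.

x(k) = 3·(-2)^k + (-3)^k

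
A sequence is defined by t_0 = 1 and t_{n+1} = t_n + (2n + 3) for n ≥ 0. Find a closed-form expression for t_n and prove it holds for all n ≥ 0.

Claim: t_n = n^2 + 2n + 1.

Base case: t_0 = 1, and 0^2 + 2·0 + 1 = 1.
Assume t_k = k^2 + 2k + 1.
Then t_{k+1} = t_k + (2k + 3) = (k^2 + 2k + 1) + (2k + 3) = k^2 + 4k + 4,
and (k+1)^2 + 2·(k+1) + 1 = k^2 + 4k + 4.
Hence t_n = n^2 + 2n + 1 for every n ≥ 0, by induction.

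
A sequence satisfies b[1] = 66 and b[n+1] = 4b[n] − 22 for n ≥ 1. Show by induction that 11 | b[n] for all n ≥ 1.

Base case: b[1] = 66 = 11·6, so 11 | b[1].
Assume 11 | b[m], so b[m] = 11t for some integer t.
Then b[m+1] = 4b[m] − 22 = 4·(11t) − 22 = 11(4t − 2), so 11 | b[m+1].
So the property holds for m+1, and by induction 11 | b[n] for all n ≥ 1.

11 | b[n]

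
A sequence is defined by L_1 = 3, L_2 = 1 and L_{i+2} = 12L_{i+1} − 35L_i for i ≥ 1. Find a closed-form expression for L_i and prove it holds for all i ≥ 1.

Claim: L_i = -7^i + 2·5^i.

Base cases: L_1 = 3 and -7^1 + 2·5^1 = 3; L_2 = 1 and -7^2 + 2·5^2 = 1.
Assume L_j = -7^j + 2·5^j for all 1 ≤ j ≤ k, where k ≥ 2.
Then L_{k+1} = 12L_k − 35L_{k−1} = 12·(-7^k + 2·5^k) − 35·(-7^{k−1} + 2·5^{k−1}) = -(12·7 − 35)7^{k−1} + 2·(12·5 − 35)5^{k−1} = -49·7^{k−1} + 50·5^{k−1} = -7^{k+1} + 2·5^{k+1}.
Hence L_i = -7^i + 2·5^i for every i ≥ 1, by strong induction.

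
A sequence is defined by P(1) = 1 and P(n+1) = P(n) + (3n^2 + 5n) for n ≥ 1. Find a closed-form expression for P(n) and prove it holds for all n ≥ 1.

Claim: P(n) = n^3 + n^2 − 2n + 1.

Base case: P(1) = 1, and 1^3 + 1^2 − 2·1 + 1 = 1.
Assume P(m) = m^3 + m^2 − 2m + 1.
Then P(m+1) = P(m) + (3m^2 + 5m) = (m^3 + m^2 − 2m + 1) + (3m^2 + 5m) = m^3 + 4m^2 + 3m + 1,
and (m+1)^3 + (m+1)^2 − 2·(m+1) + 1 = m^3 + 4m^2 + 3m + 1.
Hence P(n) = n^3 + n^2 − 2n + 1 for every n ≥ 1, by induction.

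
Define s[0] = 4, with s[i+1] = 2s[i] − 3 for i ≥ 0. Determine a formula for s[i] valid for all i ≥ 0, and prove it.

Claim: s[i] = 2^i + 3.

Base case: s[0] = 4, and 2^0 + 3 = 1 + 3 = 4.
Assume s[k] = 2^k + 3 for some k ≥ 0.
Then s[k+1] = 2s[k] − 3 = 2·(2^k + 3) − 3 = 2^{k+1} + 6 − 3 = 2^{k+1} + 3.
So the formula holds for k+1, and by induction s[i] = 2^i + 3 for all i ≥ 0.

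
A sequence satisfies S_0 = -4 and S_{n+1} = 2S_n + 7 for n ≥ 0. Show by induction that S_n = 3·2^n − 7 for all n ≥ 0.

Base case: S_0 = -4, and 3·2^0 − 7 = 3 − 7 = -4.
Assume S_m = 3·2^m − 7 for some m ≥ 0.
Then S_{m+1} = 2S_m + 7 = 2·(3·2^m − 7) + 7 = 6·2^m − 14 + 7 = 3·2^{m+1} − 7.
This completes the inductive step, so S_n = 3·2^n − 7 for all n ≥ 0.

S_n = 3·2^n − 7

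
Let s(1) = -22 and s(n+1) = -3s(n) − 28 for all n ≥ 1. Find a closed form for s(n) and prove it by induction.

Claim: s(n) = 5·(-3)^n − 7.

Base case: s(1) = -22, and 5·(-3)^1 − 7 = -15 − 7 = -22.
Assume s(j) = 5·(-3)^j − 7 for some j ≥ 1.
Then s(j+1) = -3s(j) − 28 = -3·(5·(-3)^j − 7) − 28 = -15·(-3)^j + 21 − 28 = 5·(-3)^{j+1} − 7.
So the formula holds for j+1, and by induction s(n) = 5·(-3)^n − 7 for all n ≥ 1.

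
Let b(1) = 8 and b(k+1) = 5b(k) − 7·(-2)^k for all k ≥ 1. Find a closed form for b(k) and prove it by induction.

Claim: b(k) = 2·5^k + (-2)^k.

Base case: b(1) = 8, and 2·5^1 + (-2)^1 = 10 − 2 = 8.
Assume b(m) = 2·5^m + (-2)^m for some m ≥ 1.
Then b(m+1) = 5b(m) − 7·(-2)^m = 5·(2·5^m + (-2)^m) − 7·(-2)^m = 2·5^{m+1} + 5·(-2)^m − 7·(-2)^m = 2·5^{m+1} − 2·(-2)^m = 2·5^{m+1} + (-2)^{m+1}.
Hence b(k) = 2·5^k + (-2)^k for every k ≥ 1, by induction.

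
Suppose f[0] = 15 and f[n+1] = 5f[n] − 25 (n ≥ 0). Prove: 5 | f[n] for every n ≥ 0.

Base case: f[0] = 15 = 5·3, so 5 | f[0].
Assume 5 | f[r], so f[r] = 5t for some integer t.
Then f[r+1] = 5f[r] − 25 = 5·(5t) − 25 = 5(5t − 5), so 5 | f[r+1].
This completes the inductive step, so 5 | f[n] for all n ≥ 0.

5 | f[n]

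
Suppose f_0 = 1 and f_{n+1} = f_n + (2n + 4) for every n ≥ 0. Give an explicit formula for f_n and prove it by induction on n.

Claim: f_n = n^2 + 3n + 1.

Base case: f_0 = 1, and 0^2 + 3·0 + 1 = 1.
Assume f_m = m^2 + 3m + 1.
Then f_{m+1} = f_m + (2m + 4) = (m^2 + 3m + 1) + (2m + 4) = m^2 + 5m + 5,
and (m+1)^2 + 3·(m+1) + 1 = m^2 + 5m + 5.
Hence f_n = n^2 + 3n + 1 for every n ≥ 0, by induction.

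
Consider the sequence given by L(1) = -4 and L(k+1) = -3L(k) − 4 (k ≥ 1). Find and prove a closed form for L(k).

Claim: L(k) = (-3)^k − 1.

Base case: L(1) = -4, and (-3)^1 − 1 = -3 − 1 = -4.
Assume L(j) = (-3)^j − 1 for some j ≥ 1.
Then L(j+1) = -3L(j) − 4 = -3·((-3)^j − 1) − 4 = -3·(-3)^j + 3 − 4 = (-3)^{j+1} − 1.
So the formula holds for j+1, and by induction L(k) = (-3)^k − 1 for all k ≥ 1.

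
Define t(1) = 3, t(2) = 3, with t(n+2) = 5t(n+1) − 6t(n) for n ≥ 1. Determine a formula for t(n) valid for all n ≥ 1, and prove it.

Claim: t(n) = 3·2^n − 3^n.

Base cases: t(1) = 3 and 3·2^1 − 3^1 = 3; t(2) = 3 and 3·2^2 − 3^2 = 3.
Assume t(i) = 3·2^i − 3^i for all 1 ≤ i ≤ j, where j ≥ 2.
Then t(j+1) = 5t(j) − 6t(j−1) = 5·(3·2^j − 3^j) − 6·(3·2^{j−1} − 3^{j−1}) = 3·(5·2 − 6)2^{j−1} − (5·3 − 6)3^{j−1} = 12·2^{j−1} − 9·3^{j−1} = 3·2^{j+1} − 3^{j+1}.
Hence t(n) = 3·2^n − 3^n for every n ≥ 1, by strong induction.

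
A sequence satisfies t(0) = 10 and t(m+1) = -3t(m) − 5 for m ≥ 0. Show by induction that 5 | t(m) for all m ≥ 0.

Base case: t(0) = 10 = 5·2, so 5 | t(0).
Assume 5 | t(k), so t(k) = 5s for some integer s.
Then t(k+1) = -3t(k) − 5 = -3·(5s) − 5 = 5(-3s − 1), so 5 | t(k+1).
By induction, 5 | t(m) for all m ≥ 0.

5 | t(m)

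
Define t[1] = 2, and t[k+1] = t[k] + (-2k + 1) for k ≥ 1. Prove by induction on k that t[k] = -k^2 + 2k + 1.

Base case: t[1] = 2, and -1^2 + 2·1 + 1 = 2.
Assume t[j] = -j^2 + 2j + 1.
Then t[j+1] = t[j] + (-2j + 1) = (-j^2 + 2j + 1) + (-2j + 1) = -j^2 + 2,
and -(j+1)^2 + 2·(j+1) + 1 = -j^2 + 2.
This completes the inductive step, so t[k] = -k^2 + 2k + 1 for all k ≥ 1.

t[k] = -k^2 + 2k + 1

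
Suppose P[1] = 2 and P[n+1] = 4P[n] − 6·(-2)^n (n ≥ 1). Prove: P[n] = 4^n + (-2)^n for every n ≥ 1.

Base case: P[1] = 2, and 4^1 + (-2)^1 = 4 − 2 = 2.
Assume P[k] = 4^k + (-2)^k for some k ≥ 1.
Then P[k+1] = 4P[k] − 6·(-2)^k = 4·(4^k + (-2)^k) − 6·(-2)^k = 4^{k+1} + 4·(-2)^k − 6·(-2)^k = 4^{k+1} − 2·(-2)^k = 4^{k+1} + (-2)^{k+1}.
By induction, P[n] = 4^n + (-2)^n for all n ≥ 1.

P[n] = 4^n + (-2)^n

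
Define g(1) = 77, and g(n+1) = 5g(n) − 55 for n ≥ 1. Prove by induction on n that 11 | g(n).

Base case: g(1) = 77 = 11·7, so 11 | g(1).
Assume 11 | g(j), so g(j) = 11t for some integer t.
Then g(j+1) = 5g(j) − 55 = 5·(11t) − 55 = 11(5t − 5), so 11 | g(j+1).
So the property holds for j+1, and by induction 11 | g(n) for all n ≥ 1.

11 | g(n)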